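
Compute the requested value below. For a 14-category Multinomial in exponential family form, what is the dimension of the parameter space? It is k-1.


Exponential family dimension calculation:
For Multinomial with k=14 categories, dim = k-1 = 13.

13


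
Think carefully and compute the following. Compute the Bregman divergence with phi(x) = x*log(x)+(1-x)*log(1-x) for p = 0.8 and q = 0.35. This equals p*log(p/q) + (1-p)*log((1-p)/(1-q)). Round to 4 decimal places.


Bregman divergence with negative entropy generator:
D = p*log(p/q) + (1-p)*log((1-p)/(1-q)).
p = 0.8, q = 0.35.
p*log(p/q) = 0.8*log(0.8/0.35) = 0.661343.
(1-p)*log((1-p)/(1-q)) = 0.2*log(0.2/0.65) = -0.235731.
D = 0.661343 + -0.235731 = 0.4256

0.4256


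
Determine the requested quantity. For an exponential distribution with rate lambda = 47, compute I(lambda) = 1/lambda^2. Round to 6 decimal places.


Fisher information for exponential: I(lambda) = 1/lambda^2.
lambda = 47, lambda^2 = 2209.
I = 1/2209 = 0.000453

0.000453


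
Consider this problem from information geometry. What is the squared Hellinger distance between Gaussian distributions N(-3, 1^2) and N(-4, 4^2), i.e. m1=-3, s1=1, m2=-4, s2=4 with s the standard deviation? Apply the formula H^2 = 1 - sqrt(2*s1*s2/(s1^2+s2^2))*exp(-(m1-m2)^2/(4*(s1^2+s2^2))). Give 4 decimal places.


Squared Hellinger distance for Gaussians:
H^2 = 1 - sqrt(2*s1*s2/(s1^2+s2^2)) * exp(-(m1-m2)^2/(4*(s1^2+s2^2))).
s1^2 = 1, s2^2 = 16, s1^2+s2^2 = 17.
sqrt(2*1*4/(17)) = 0.685994.
(m1-m2)^2 = (1)^2 = 1.
exp(-1/(4*17)) = exp(-0.014706) = 0.985402.
H^2 = 1 - 0.685994*0.985402 = 0.3240

0.3240


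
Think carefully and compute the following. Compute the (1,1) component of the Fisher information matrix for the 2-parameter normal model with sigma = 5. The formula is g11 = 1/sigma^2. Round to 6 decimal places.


For the 2-parameter normal family, the Fisher metric has:
  g11 = 1/sigma^2, g22 = 2/sigma^2.
sigma = 5, sigma^2 = 25.
g11 = 0.040000

0.040000


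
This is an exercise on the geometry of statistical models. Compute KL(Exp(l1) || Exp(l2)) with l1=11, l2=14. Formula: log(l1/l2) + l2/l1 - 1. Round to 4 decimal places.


KL divergence for exponential family:
KL = log(l1/l2) + l2/l1 - 1.
log(11/14) = -0.241162.
14/11 = 1.272727.
KL = -0.241162 + 1.272727 - 1 = 0.0316

0.0316


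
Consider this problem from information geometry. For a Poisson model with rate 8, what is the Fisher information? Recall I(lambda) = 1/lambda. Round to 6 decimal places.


Fisher information for Poisson: I(lambda) = 1/lambda.
lambda = 8.
I(lambda) = 1/8 = 0.125000

0.125000


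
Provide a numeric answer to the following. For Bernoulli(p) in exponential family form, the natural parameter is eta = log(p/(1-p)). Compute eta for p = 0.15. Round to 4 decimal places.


Natural parameter for Bernoulli: eta = log(p/(1-p)).
p = 0.15, 1-p = 0.85.
p/(1-p) = 0.176471.
eta = log(0.176471) = -1.7346

-1.7346


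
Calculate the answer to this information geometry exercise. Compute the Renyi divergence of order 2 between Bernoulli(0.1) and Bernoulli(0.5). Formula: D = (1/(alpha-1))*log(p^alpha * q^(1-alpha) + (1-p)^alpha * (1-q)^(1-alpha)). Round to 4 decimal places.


Renyi divergence of order alpha between Bernoulli distributions:
D = (1/(alpha-1))*log(p^alpha * q^(1-alpha) + (1-p)^alpha * (1-q)^(1-alpha)).
alpha = 2, p = 0.1, q = 0.5.
p^alpha * q^(1-alpha) = 0.1^2 * 0.5^-1 = 0.02.
(1-p)^alpha * (1-q)^(1-alpha) = 0.9^2 * 0.5^-1 = 1.62.
sum = 0.02 + 1.62 = 1.64.
D = (1/1)*log(1.64) = 0.4947

0.4947


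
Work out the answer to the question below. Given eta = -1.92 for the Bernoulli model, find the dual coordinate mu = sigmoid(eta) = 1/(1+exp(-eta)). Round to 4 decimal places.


Dual coordinate (expectation parameter) for Bernoulli:
mu = 1/(1+exp(-eta)).
eta = -1.92.
exp(-eta) = exp(1.92) = 6.820958.
mu = 1/(1+6.820958) = 0.1279

0.1279


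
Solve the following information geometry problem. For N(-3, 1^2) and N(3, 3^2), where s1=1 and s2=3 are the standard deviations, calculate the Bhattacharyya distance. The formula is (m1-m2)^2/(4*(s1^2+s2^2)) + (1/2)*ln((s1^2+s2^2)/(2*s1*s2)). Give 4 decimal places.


Bhattacharyya distance between two Gaussians:
DB = (m1-m2)^2/(4*(s1^2+s2^2)) + (1/2)*ln((s1^2+s2^2)/(2*s1*s2)).
(m1-m2)^2 = (-6)^2 = 36.
s1^2+s2^2 = 1 + 9 = 10.
term1 = 36/40 = 0.9.
term2 = 0.5*ln(10/6.0) = 0.255413.
DB = 0.9 + 0.255413 = 1.1554

1.1554


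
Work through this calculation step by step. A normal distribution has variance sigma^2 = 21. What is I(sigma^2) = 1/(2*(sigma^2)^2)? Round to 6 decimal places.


Fisher information for variance: I(sigma^2) = 1/(2*sigma^4).
sigma^2 = 21, so sigma^4 = 441.
I = 1/(2*441) = 1/882 = 0.001134

0.001134


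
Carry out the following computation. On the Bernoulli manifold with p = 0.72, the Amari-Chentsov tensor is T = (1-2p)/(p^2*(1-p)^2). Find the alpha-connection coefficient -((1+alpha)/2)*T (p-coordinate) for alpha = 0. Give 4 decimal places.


Skewness (Amari-Chentsov) tensor: T = (1-2p)/(p^2*(1-p)^2).
p = 0.72, 1-2p = -0.44, p^2 = 0.5184, (1-p)^2 = 0.0784.
T = -0.44/(0.5184 * 0.0784) = -10.82609.
In the p-coordinate, Gamma^(alpha) = Gamma^(0) - (alpha/2)*T with Gamma^(0) = (1/2)*g'(p) = -T/2,
so Gamma^(alpha) = -((1+alpha)/2)*T.
alpha = 0, -(1+alpha)/2 = -0.5.
Gamma = -0.5 * -10.82609 = 5.4130

5.4130


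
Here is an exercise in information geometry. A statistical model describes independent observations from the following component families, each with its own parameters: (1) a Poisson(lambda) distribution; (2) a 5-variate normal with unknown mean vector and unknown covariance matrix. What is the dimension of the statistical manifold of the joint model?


The dimension of a statistical manifold equals the number of free
(independent) real parameters of the model. For a product of independent
blocks the parameter counts add.
- Poisson (lambda): 1.
- 5-variate normal: 5 (mean) + 5*6/2 = 15 (symmetric covariance) = 20.
Total = 1 + 20 = 21.
Dimension = 21

21


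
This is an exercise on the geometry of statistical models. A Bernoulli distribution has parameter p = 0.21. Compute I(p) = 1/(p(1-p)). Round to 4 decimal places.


For Bernoulli(p), Fisher information is I(p) = 1/(p*(1-p)).
p = 0.21, 1-p = 0.79.
p*(1-p) = 0.1659.
I(p) = 1/0.1659 = 6.0277

6.0277


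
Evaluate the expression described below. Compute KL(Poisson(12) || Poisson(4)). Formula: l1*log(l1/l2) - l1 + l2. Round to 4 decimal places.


KL divergence for Poisson:
KL = l1*log(l1/l2) - l1 + l2.
l1 = 12, l2 = 4.
log(12/4) = 1.098612.
l1*log(l1/l2) = 12 * 1.098612 = 13.183347.
KL = 13.183347 - 12 + 4 = 5.1833

5.1833


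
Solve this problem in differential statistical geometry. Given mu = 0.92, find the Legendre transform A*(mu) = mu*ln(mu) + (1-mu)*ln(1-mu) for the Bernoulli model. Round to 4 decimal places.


Legendre transform for Bernoulli:
A*(mu) = mu*log(mu) + (1-mu)*log(1-mu).
mu = 0.92, 1-mu = 0.08.
mu*log(mu) = 0.92*log(0.92) = -0.076711.
(1-mu)*log(1-mu) = 0.08*log(0.08) = -0.202058.
A* = -0.076711 + -0.202058 = -0.2788

-0.2788


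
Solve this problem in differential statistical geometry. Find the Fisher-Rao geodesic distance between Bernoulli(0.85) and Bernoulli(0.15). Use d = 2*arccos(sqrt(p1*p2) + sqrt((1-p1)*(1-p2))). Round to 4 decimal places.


Geodesic distance on Bernoulli manifold:
d(p1,p2) = 2*arccos(sqrt(p1*p2) + sqrt((1-p1)*(1-p2))).
sqrt(p1*p2) = sqrt(0.85*0.15) = 0.357071.
sqrt((1-p1)*(1-p2)) = sqrt(0.15*0.85) = 0.357071.
arg = 0.357071 + 0.357071 = 0.714143.
d = 2*arccos(0.714143) = 1.5508

1.5508


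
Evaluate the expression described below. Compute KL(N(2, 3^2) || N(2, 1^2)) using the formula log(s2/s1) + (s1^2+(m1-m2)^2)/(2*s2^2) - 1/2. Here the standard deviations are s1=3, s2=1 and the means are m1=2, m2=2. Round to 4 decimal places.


KL divergence between normal distributions:
KL = log(s2/s1) + (s1^2 + (m1-m2)^2)/(2*s2^2) - 1/2.
log(1/3) = -1.098612.
(3^2 + (2-2)^2)/(2*1^2) = (9 + 0)/2 = 4.5.
KL = -1.098612 + 4.5 - 0.5 = 2.9014

2.9014


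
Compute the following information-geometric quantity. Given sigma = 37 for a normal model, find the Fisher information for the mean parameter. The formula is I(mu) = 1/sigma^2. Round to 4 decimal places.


The Fisher information for the mean of a normal distribution is I(mu) = 1/sigma^2.
sigma = 37, so sigma^2 = 1369.
I(mu) = 1/1369 = 0.0007

0.0007


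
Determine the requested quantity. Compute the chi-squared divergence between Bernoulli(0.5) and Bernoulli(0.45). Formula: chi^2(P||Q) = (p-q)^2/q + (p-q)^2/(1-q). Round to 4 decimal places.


Chi-squared divergence between Bernoulli distributions:
chi^2 = (p-q)^2/q + (p-q)^2/(1-q).
p = 0.5, q = 0.45, p-q = 0.05.
(p-q)^2 = 0.0025.
term1 = 0.0025/0.45 = 0.005556.
term2 = 0.0025/0.55 = 0.004545.
chi^2 = 0.005556 + 0.004545 = 0.0101

0.0101


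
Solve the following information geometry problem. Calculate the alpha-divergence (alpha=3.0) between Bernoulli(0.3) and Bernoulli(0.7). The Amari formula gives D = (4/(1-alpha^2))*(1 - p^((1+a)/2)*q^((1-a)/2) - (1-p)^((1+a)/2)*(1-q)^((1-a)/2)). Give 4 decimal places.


Amari alpha-divergence:
D = (4/(1-alpha^2))*(1 - p^((1+a)/2)*q^((1-a)/2) - (1-p)^((1+a)/2)*(1-q)^((1-a)/2)).
alpha = 3.0, p = 0.3, q = 0.7.
e1 = (1+alpha)/2 = 2.0, e2 = (1-alpha)/2 = -1.0.
t1 = p^e1 * q^e2 = 0.3^2.0 * 0.7^-1.0 = 0.128571.
t2 = (1-p)^e1 * (1-q)^e2 = 0.7^2.0 * 0.3^-1.0 = 1.633333.
4/(1-alpha^2) = -0.5.
D = -0.5*(1 - 0.128571 - 1.633333) = 0.3810

0.3810


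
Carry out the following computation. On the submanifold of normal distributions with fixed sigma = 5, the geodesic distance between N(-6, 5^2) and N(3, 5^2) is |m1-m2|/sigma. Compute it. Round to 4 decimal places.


On the fixed-variance normal subfamily, geodesic distance = |m1-m2|/sigma.
|-6 - 3| = 9.
sigma = 5.
d = 9/5 = 1.8000

1.8000


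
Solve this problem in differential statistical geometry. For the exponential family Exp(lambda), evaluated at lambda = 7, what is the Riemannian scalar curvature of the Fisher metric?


This family has a single free parameter, so its statistical manifold
is 1-dimensional. The Riemann curvature tensor of any 1-dimensional
Riemannian manifold vanishes identically, so R = 0.

0


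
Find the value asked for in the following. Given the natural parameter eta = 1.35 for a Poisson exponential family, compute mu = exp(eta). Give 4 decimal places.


Expectation parameter for Poisson exponential family:
mu = exp(eta).
eta = 1.35.
mu = exp(1.35) = 3.8574

3.8574


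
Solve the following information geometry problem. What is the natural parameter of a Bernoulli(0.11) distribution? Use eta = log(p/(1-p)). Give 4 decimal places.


Natural parameter for Bernoulli: eta = log(p/(1-p)).
p = 0.11, 1-p = 0.89.
p/(1-p) = 0.123596.
eta = log(0.123596) = -2.0907

-2.0907


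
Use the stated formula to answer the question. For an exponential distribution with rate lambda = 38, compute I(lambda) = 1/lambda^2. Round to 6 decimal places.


Fisher information for exponential: I(lambda) = 1/lambda^2.
lambda = 38, lambda^2 = 1444.
I = 1/1444 = 0.000693

0.000693


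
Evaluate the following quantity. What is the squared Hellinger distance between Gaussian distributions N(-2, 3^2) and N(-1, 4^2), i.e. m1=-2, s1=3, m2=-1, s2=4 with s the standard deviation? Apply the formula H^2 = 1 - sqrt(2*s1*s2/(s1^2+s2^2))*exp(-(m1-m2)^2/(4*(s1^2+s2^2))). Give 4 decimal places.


Squared Hellinger distance for Gaussians:
H^2 = 1 - sqrt(2*s1*s2/(s1^2+s2^2)) * exp(-(m1-m2)^2/(4*(s1^2+s2^2))).
s1^2 = 9, s2^2 = 16, s1^2+s2^2 = 25.
sqrt(2*3*4/(25)) = 0.979796.
(m1-m2)^2 = (-1)^2 = 1.
exp(-1/(4*25)) = exp(-0.01) = 0.99005.
H^2 = 1 - 0.979796*0.99005 = 0.0300

0.0300


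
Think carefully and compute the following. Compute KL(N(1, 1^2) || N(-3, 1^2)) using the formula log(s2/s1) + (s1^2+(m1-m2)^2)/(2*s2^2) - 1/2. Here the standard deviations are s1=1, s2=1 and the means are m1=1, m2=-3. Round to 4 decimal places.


KL divergence between normal distributions:
KL = log(s2/s1) + (s1^2 + (m1-m2)^2)/(2*s2^2) - 1/2.
log(1/1) = 0.0.
(1^2 + (1--3)^2)/(2*1^2) = (1 + 16)/2 = 8.5.
KL = 0.0 + 8.5 - 0.5 = 8.0000

8.0000


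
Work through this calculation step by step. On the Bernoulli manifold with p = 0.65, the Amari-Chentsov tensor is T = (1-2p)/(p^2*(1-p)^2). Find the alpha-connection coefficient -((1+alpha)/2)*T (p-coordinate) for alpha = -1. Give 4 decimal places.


Skewness (Amari-Chentsov) tensor: T = (1-2p)/(p^2*(1-p)^2).
p = 0.65, 1-2p = -0.3, p^2 = 0.4225, (1-p)^2 = 0.1225.
T = -0.3/(0.4225 * 0.1225) = -5.796401.
In the p-coordinate, Gamma^(alpha) = Gamma^(0) - (alpha/2)*T with Gamma^(0) = (1/2)*g'(p) = -T/2,
so Gamma^(alpha) = -((1+alpha)/2)*T.
alpha = -1, -(1+alpha)/2 = 0.0.
Gamma = 0.0 * -5.796401 = 0.0000

0.0000


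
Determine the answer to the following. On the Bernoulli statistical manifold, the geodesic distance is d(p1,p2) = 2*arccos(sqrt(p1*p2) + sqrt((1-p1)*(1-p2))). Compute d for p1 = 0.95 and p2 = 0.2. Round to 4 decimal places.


Geodesic distance on Bernoulli manifold:
d(p1,p2) = 2*arccos(sqrt(p1*p2) + sqrt((1-p1)*(1-p2))).
sqrt(p1*p2) = sqrt(0.95*0.2) = 0.43589.
sqrt((1-p1)*(1-p2)) = sqrt(0.05*0.8) = 0.2.
arg = 0.43589 + 0.2 = 0.63589.
d = 2*arccos(0.63589) = 1.7633

1.7633


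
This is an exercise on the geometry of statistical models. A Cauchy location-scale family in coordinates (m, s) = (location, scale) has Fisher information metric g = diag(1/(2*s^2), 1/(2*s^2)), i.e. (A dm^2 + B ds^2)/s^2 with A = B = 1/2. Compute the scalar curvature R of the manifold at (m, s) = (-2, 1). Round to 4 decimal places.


The metric has the form g = (A dm^2 + B ds^2)/s^2 with A = 1/2, B = 1/2.
Substitute u = sqrt(A/B)*m: g = B*(du^2 + ds^2)/s^2, i.e. B times the
Poincare upper half-plane metric, which has constant Gaussian curvature -1.
Scaling a 2D metric by a constant c divides the Gaussian curvature by c,
so K = -1/B = -1/(1/2) = -2.0000 everywhere (the point (m, s) = (-2, 1) is irrelevant:
the curvature is constant).
Scalar curvature in dimension 2: R = 2K = -2/(1/2) = -4.0000.

-4.0000


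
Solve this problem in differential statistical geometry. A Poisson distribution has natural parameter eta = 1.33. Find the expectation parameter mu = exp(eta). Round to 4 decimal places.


Expectation parameter for Poisson exponential family:
mu = exp(eta).
eta = 1.33.
mu = exp(1.33) = 3.7810

3.7810


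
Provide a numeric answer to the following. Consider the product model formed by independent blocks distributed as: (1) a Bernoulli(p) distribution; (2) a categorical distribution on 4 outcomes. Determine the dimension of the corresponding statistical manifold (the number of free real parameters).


The dimension of a statistical manifold equals the number of free
(independent) real parameters of the model. For a product of independent
blocks the parameter counts add.
- Bernoulli (p): 1.
- categorical on 4 outcomes (probabilities sum to 1): 4-1 = 3.
Total = 1 + 3 = 4.
Dimension = 4

4


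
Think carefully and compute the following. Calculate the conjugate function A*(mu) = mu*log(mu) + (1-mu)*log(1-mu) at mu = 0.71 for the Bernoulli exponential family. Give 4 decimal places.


Legendre transform for Bernoulli:
A*(mu) = mu*log(mu) + (1-mu)*log(1-mu).
mu = 0.71, 1-mu = 0.29.
mu*log(mu) = 0.71*log(0.71) = -0.243168.
(1-mu)*log(1-mu) = 0.29*log(0.29) = -0.358984.
A* = -0.243168 + -0.358984 = -0.6022

-0.6022


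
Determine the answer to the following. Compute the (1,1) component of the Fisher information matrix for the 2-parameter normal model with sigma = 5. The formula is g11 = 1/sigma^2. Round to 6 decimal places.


For the 2-parameter normal family, the Fisher metric has:
  g11 = 1/sigma^2, g22 = 2/sigma^2.
sigma = 5, sigma^2 = 25.
g11 = 0.040000

0.040000


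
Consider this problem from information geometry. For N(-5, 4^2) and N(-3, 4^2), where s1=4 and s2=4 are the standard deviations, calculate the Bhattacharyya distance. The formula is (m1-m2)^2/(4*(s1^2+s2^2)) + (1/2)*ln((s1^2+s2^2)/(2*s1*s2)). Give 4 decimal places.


Bhattacharyya distance between two Gaussians:
DB = (m1-m2)^2/(4*(s1^2+s2^2)) + (1/2)*ln((s1^2+s2^2)/(2*s1*s2)).
(m1-m2)^2 = (-2)^2 = 4.
s1^2+s2^2 = 16 + 16 = 32.
term1 = 4/128 = 0.03125.
term2 = 0.5*ln(32/32.0) = 0.0.
DB = 0.03125 + 0.0 = 0.0313

0.0313


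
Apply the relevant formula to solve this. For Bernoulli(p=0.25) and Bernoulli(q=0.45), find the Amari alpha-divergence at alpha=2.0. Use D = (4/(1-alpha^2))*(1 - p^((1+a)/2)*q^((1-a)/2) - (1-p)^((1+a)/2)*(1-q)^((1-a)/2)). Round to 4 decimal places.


Amari alpha-divergence:
D = (4/(1-alpha^2))*(1 - p^((1+a)/2)*q^((1-a)/2) - (1-p)^((1+a)/2)*(1-q)^((1-a)/2)).
alpha = 2.0, p = 0.25, q = 0.45.
e1 = (1+alpha)/2 = 1.5, e2 = (1-alpha)/2 = -0.5.
t1 = p^e1 * q^e2 = 0.25^1.5 * 0.45^-0.5 = 0.186339.
t2 = (1-p)^e1 * (1-q)^e2 = 0.75^1.5 * 0.55^-0.5 = 0.875811.
4/(1-alpha^2) = -1.333333.
D = -1.333333*(1 - 0.186339 - 0.875811) = 0.0829

0.0829


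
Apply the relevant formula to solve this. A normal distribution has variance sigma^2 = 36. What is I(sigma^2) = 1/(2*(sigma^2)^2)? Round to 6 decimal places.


Fisher information for variance: I(sigma^2) = 1/(2*sigma^4).
sigma^2 = 36, so sigma^4 = 1296.
I = 1/(2*1296) = 1/2592 = 0.000386

0.000386


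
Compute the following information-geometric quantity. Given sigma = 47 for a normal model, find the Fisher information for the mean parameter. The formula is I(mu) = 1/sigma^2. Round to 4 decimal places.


The Fisher information for the mean of a normal distribution is I(mu) = 1/sigma^2.
sigma = 47, so sigma^2 = 2209.
I(mu) = 1/2209 = 0.0005

0.0005


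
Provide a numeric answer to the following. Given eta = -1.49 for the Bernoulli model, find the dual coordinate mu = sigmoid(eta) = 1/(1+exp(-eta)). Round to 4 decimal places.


Dual coordinate (expectation parameter) for Bernoulli:
mu = 1/(1+exp(-eta)).
eta = -1.49.
exp(-eta) = exp(1.49) = 4.437096.
mu = 1/(1+4.437096) = 0.1839

0.1839


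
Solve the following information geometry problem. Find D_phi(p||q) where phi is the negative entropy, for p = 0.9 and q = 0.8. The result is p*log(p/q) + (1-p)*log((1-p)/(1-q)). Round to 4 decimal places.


Bregman divergence with negative entropy generator:
D = p*log(p/q) + (1-p)*log((1-p)/(1-q)).
p = 0.9, q = 0.8.
p*log(p/q) = 0.9*log(0.9/0.8) = 0.106005.
(1-p)*log((1-p)/(1-q)) = 0.1*log(0.1/0.2) = -0.069315.
D = 0.106005 + -0.069315 = 0.0367

0.0367


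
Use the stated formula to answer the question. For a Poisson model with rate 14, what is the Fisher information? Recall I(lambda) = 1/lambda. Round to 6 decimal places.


Fisher information for Poisson: I(lambda) = 1/lambda.
lambda = 14.
I(lambda) = 1/14 = 0.071429

0.071429


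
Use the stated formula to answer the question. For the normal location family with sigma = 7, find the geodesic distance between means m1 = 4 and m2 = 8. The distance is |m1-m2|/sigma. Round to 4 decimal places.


On the fixed-variance normal subfamily, geodesic distance = |m1-m2|/sigma.
|4 - 8| = 4.
sigma = 7.
d = 4/7 = 0.5714

0.5714


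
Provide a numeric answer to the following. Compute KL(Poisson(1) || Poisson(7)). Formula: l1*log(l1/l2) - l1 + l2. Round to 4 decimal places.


KL divergence for Poisson:
KL = l1*log(l1/l2) - l1 + l2.
l1 = 1, l2 = 7.
log(1/7) = -1.94591.
l1*log(l1/l2) = 1 * -1.94591 = -1.94591.
KL = -1.94591 - 1 + 7 = 4.0541

4.0541


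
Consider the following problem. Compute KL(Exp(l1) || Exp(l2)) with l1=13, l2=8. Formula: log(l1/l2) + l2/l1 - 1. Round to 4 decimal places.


KL divergence for exponential family:
KL = log(l1/l2) + l2/l1 - 1.
log(13/8) = 0.485508.
8/13 = 0.615385.
KL = 0.485508 + 0.615385 - 1 = 0.1009

0.1009


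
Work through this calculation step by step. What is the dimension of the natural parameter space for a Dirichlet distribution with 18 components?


Exponential family dimension calculation:
Dirichlet with 18 components has 18 natural parameters.

18


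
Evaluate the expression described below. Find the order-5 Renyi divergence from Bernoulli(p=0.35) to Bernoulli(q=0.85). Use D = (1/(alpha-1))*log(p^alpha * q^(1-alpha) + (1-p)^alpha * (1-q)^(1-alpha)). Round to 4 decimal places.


Renyi divergence of order alpha between Bernoulli distributions:
D = (1/(alpha-1))*log(p^alpha * q^(1-alpha) + (1-p)^alpha * (1-q)^(1-alpha)).
alpha = 5, p = 0.35, q = 0.85.
p^alpha * q^(1-alpha) = 0.35^5 * 0.85^-4 = 0.010062.
(1-p)^alpha * (1-q)^(1-alpha) = 0.65^5 * 0.15^-4 = 229.19321.
sum = 0.010062 + 229.19321 = 229.203271.
D = (1/4)*log(229.203271) = 1.3587

1.3587


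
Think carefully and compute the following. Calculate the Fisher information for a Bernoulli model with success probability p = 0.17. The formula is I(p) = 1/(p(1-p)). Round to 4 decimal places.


For Bernoulli(p), Fisher information is I(p) = 1/(p*(1-p)).
p = 0.17, 1-p = 0.83.
p*(1-p) = 0.1411.
I(p) = 1/0.1411 = 7.0872

7.0872


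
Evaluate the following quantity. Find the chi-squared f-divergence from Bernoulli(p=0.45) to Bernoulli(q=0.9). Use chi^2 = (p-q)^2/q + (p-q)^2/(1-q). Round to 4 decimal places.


Chi-squared divergence between Bernoulli distributions:
chi^2 = (p-q)^2/q + (p-q)^2/(1-q).
p = 0.45, q = 0.9, p-q = -0.45.
(p-q)^2 = 0.2025.
term1 = 0.2025/0.9 = 0.225.
term2 = 0.2025/0.1 = 2.025.
chi^2 = 0.225 + 2.025 = 2.2500

2.2500


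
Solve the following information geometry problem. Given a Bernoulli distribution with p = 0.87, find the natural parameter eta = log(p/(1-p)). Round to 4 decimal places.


Natural parameter for Bernoulli: eta = log(p/(1-p)).
p = 0.87, 1-p = 0.13.
p/(1-p) = 6.692308.
eta = log(6.692308) = 1.9010

1.9010


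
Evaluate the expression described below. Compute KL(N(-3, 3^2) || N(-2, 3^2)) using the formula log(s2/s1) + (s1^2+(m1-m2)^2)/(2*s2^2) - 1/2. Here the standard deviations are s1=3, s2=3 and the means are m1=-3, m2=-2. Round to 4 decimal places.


KL divergence between normal distributions:
KL = log(s2/s1) + (s1^2 + (m1-m2)^2)/(2*s2^2) - 1/2.
log(3/3) = 0.0.
(3^2 + (-3--2)^2)/(2*3^2) = (9 + 1)/18 = 0.555556.
KL = 0.0 + 0.555556 - 0.5 = 0.0556

0.0556


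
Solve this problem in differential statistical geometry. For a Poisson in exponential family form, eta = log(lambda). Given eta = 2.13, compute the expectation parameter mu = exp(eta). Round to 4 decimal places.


Expectation parameter for Poisson exponential family:
mu = exp(eta).
eta = 2.13.
mu = exp(2.13) = 8.4149

8.4149


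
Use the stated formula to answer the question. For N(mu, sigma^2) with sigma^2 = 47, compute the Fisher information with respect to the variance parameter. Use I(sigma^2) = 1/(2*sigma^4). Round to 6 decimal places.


Fisher information for variance: I(sigma^2) = 1/(2*sigma^4).
sigma^2 = 47, so sigma^4 = 2209.
I = 1/(2*2209) = 1/4418 = 0.000226

0.000226


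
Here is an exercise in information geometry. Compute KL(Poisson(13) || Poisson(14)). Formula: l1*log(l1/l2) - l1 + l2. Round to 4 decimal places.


KL divergence for Poisson:
KL = l1*log(l1/l2) - l1 + l2.
l1 = 13, l2 = 14.
log(13/14) = -0.074108.
l1*log(l1/l2) = 13 * -0.074108 = -0.963404.
KL = -0.963404 - 13 + 14 = 0.0366

0.0366


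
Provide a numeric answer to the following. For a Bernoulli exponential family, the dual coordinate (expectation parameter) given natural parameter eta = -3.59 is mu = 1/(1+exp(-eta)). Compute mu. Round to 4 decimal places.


Dual coordinate (expectation parameter) for Bernoulli:
mu = 1/(1+exp(-eta)).
eta = -3.59.
exp(-eta) = exp(3.59) = 36.234076.
mu = 1/(1+36.234076) = 0.0269

0.0269


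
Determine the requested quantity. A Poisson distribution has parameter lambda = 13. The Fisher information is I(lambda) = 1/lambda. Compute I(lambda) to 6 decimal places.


Fisher information for Poisson: I(lambda) = 1/lambda.
lambda = 13.
I(lambda) = 1/13 = 0.076923

0.076923


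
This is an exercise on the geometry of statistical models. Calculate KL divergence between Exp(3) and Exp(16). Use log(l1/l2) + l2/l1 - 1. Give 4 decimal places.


KL divergence for exponential family:
KL = log(l1/l2) + l2/l1 - 1.
log(3/16) = -1.673976.
16/3 = 5.333333.
KL = -1.673976 + 5.333333 - 1 = 2.6594

2.6594


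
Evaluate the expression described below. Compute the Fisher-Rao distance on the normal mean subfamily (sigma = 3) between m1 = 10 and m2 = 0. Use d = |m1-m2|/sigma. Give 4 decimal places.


On the fixed-variance normal subfamily, geodesic distance = |m1-m2|/sigma.
|10 - 0| = 10.
sigma = 3.
d = 10/3 = 3.3333

3.3333


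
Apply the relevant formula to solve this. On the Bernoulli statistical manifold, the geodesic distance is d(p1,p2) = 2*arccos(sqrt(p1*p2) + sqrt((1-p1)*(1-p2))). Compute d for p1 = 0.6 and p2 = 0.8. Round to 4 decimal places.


Geodesic distance on Bernoulli manifold:
d(p1,p2) = 2*arccos(sqrt(p1*p2) + sqrt((1-p1)*(1-p2))).
sqrt(p1*p2) = sqrt(0.6*0.8) = 0.69282.
sqrt((1-p1)*(1-p2)) = sqrt(0.4*0.2) = 0.282843.
arg = 0.69282 + 0.282843 = 0.975663.
d = 2*arccos(0.975663) = 0.4421

0.4421


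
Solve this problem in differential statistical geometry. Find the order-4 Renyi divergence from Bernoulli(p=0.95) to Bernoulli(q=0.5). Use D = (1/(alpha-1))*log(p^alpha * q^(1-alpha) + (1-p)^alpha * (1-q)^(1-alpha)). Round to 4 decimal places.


Renyi divergence of order alpha between Bernoulli distributions:
D = (1/(alpha-1))*log(p^alpha * q^(1-alpha) + (1-p)^alpha * (1-q)^(1-alpha)).
alpha = 4, p = 0.95, q = 0.5.
p^alpha * q^(1-alpha) = 0.95^4 * 0.5^-3 = 6.51605.
(1-p)^alpha * (1-q)^(1-alpha) = 0.05^4 * 0.5^-3 = 5e-05.
sum = 6.51605 + 5e-05 = 6.5161.
D = (1/3)*log(6.5161) = 0.6248

0.6248


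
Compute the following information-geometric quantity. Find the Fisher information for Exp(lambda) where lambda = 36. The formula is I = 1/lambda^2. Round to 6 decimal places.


Fisher information for exponential: I(lambda) = 1/lambda^2.
lambda = 36, lambda^2 = 1296.
I = 1/1296 = 0.000772

0.000772


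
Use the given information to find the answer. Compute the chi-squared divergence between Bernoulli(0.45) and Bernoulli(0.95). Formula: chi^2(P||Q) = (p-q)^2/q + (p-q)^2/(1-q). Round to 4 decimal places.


Chi-squared divergence between Bernoulli distributions:
chi^2 = (p-q)^2/q + (p-q)^2/(1-q).
p = 0.45, q = 0.95, p-q = -0.5.
(p-q)^2 = 0.25.
term1 = 0.25/0.95 = 0.263158.
term2 = 0.25/0.05 = 5.0.
chi^2 = 0.263158 + 5.0 = 5.2632

5.2632


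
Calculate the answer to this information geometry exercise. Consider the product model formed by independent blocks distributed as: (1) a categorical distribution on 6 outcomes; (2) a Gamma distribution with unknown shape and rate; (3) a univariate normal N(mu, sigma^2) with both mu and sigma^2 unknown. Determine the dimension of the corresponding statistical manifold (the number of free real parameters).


The dimension of a statistical manifold equals the number of free
(independent) real parameters of the model. For a product of independent
blocks the parameter counts add.
- categorical on 6 outcomes (probabilities sum to 1): 6-1 = 5.
- Gamma (shape, rate): 2.
- normal (mu, sigma^2): 2.
Total = 5 + 2 + 2 = 9.
Dimension = 9

9


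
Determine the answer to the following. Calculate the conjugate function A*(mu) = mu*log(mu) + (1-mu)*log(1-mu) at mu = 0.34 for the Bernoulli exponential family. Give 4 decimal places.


Legendre transform for Bernoulli:
A*(mu) = mu*log(mu) + (1-mu)*log(1-mu).
mu = 0.34, 1-mu = 0.66.
mu*log(mu) = 0.34*log(0.34) = -0.366795.
(1-mu)*log(1-mu) = 0.66*log(0.66) = -0.27424.
A* = -0.366795 + -0.27424 = -0.6410

-0.6410


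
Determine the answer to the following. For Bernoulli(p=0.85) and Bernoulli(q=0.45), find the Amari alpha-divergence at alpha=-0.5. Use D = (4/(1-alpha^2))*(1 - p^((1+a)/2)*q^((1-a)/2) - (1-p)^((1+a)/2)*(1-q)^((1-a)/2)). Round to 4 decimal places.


Amari alpha-divergence:
D = (4/(1-alpha^2))*(1 - p^((1+a)/2)*q^((1-a)/2) - (1-p)^((1+a)/2)*(1-q)^((1-a)/2)).
alpha = -0.5, p = 0.85, q = 0.45.
e1 = (1+alpha)/2 = 0.25, e2 = (1-alpha)/2 = 0.75.
t1 = p^e1 * q^e2 = 0.85^0.25 * 0.45^0.75 = 0.527551.
t2 = (1-p)^e1 * (1-q)^e2 = 0.15^0.25 * 0.55^0.75 = 0.397461.
4/(1-alpha^2) = 5.333333.
D = 5.333333*(1 - 0.527551 - 0.397461) = 0.3999

0.3999


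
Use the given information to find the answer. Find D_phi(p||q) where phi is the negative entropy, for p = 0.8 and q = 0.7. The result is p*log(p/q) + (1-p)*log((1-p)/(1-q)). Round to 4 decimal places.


Bregman divergence with negative entropy generator:
D = p*log(p/q) + (1-p)*log((1-p)/(1-q)).
p = 0.8, q = 0.7.
p*log(p/q) = 0.8*log(0.8/0.7) = 0.106825.
(1-p)*log((1-p)/(1-q)) = 0.2*log(0.2/0.3) = -0.081093.
D = 0.106825 + -0.081093 = 0.0257

0.0257


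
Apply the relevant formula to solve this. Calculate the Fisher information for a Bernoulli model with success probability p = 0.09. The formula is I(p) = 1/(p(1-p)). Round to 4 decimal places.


For Bernoulli(p), Fisher information is I(p) = 1/(p*(1-p)).
p = 0.09, 1-p = 0.91.
p*(1-p) = 0.0819.
I(p) = 1/0.0819 = 12.2100

12.2100


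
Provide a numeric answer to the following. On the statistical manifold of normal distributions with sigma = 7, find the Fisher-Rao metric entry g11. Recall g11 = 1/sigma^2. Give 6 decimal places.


For the 2-parameter normal family, the Fisher metric has:
  g11 = 1/sigma^2, g22 = 2/sigma^2.
sigma = 7, sigma^2 = 49.
g11 = 0.020408

0.020408


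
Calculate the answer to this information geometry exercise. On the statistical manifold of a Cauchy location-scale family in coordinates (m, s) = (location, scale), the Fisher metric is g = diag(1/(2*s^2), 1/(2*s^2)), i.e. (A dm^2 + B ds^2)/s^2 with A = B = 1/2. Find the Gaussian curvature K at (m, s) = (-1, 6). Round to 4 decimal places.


The metric has the form g = (A dm^2 + B ds^2)/s^2 with A = 1/2, B = 1/2.
Substitute u = sqrt(A/B)*m: g = B*(du^2 + ds^2)/s^2, i.e. B times the
Poincare upper half-plane metric, which has constant Gaussian curvature -1.
Scaling a 2D metric by a constant c divides the Gaussian curvature by c,
so K = -1/B = -1/(1/2) = -2.0000 everywhere (the point (m, s) = (-1, 6) is irrelevant:
the curvature is constant).
The requested Gaussian curvature is K = -2.0000.

-2.0000


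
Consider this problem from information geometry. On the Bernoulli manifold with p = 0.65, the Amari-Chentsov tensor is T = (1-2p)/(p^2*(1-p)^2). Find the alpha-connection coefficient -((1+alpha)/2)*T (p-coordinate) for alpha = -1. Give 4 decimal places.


Skewness (Amari-Chentsov) tensor: T = (1-2p)/(p^2*(1-p)^2).
p = 0.65, 1-2p = -0.3, p^2 = 0.4225, (1-p)^2 = 0.1225.
T = -0.3/(0.4225 * 0.1225) = -5.796401.
In the p-coordinate, Gamma^(alpha) = Gamma^(0) - (alpha/2)*T with Gamma^(0) = (1/2)*g'(p) = -T/2,
so Gamma^(alpha) = -((1+alpha)/2)*T.
alpha = -1, -(1+alpha)/2 = 0.0.
Gamma = 0.0 * -5.796401 = 0.0000

0.0000


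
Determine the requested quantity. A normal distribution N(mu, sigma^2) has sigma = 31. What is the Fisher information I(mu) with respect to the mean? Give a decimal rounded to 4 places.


The Fisher information for the mean of a normal distribution is I(mu) = 1/sigma^2.
sigma = 31, so sigma^2 = 961.
I(mu) = 1/961 = 0.0010

0.0010


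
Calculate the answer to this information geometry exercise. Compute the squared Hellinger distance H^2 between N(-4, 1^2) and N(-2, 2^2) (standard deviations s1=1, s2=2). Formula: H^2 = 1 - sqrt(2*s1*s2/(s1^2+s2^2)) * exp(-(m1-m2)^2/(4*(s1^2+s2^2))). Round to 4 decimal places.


Squared Hellinger distance for Gaussians:
H^2 = 1 - sqrt(2*s1*s2/(s1^2+s2^2)) * exp(-(m1-m2)^2/(4*(s1^2+s2^2))).
s1^2 = 1, s2^2 = 4, s1^2+s2^2 = 5.
sqrt(2*1*2/(5)) = 0.894427.
(m1-m2)^2 = (-2)^2 = 4.
exp(-4/(4*5)) = exp(-0.2) = 0.818731.
H^2 = 1 - 0.894427*0.818731 = 0.2677

0.2677


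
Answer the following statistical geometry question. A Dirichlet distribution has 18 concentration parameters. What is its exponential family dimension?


Exponential family dimension calculation:
Dirichlet with 18 components has 18 natural parameters.

18


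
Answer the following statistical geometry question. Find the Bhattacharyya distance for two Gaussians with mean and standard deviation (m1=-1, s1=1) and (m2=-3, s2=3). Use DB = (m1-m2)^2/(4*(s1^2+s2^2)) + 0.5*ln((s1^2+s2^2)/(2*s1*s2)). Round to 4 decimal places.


Bhattacharyya distance between two Gaussians:
DB = (m1-m2)^2/(4*(s1^2+s2^2)) + (1/2)*ln((s1^2+s2^2)/(2*s1*s2)).
(m1-m2)^2 = (2)^2 = 4.
s1^2+s2^2 = 1 + 9 = 10.
term1 = 4/40 = 0.1.
term2 = 0.5*ln(10/6.0) = 0.255413.
DB = 0.1 + 0.255413 = 0.3554

0.3554


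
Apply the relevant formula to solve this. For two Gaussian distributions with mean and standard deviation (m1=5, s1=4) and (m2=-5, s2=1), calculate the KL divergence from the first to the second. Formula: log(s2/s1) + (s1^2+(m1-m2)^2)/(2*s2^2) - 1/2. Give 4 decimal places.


KL divergence between normal distributions:
KL = log(s2/s1) + (s1^2 + (m1-m2)^2)/(2*s2^2) - 1/2.
log(1/4) = -1.386294.
(4^2 + (5--5)^2)/(2*1^2) = (16 + 100)/2 = 58.0.
KL = -1.386294 + 58.0 - 0.5 = 56.1137

56.1137


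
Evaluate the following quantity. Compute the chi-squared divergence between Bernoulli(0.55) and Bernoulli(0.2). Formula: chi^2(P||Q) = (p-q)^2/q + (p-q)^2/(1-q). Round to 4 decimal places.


Chi-squared divergence between Bernoulli distributions:
chi^2 = (p-q)^2/q + (p-q)^2/(1-q).
p = 0.55, q = 0.2, p-q = 0.35.
(p-q)^2 = 0.1225.
term1 = 0.1225/0.2 = 0.6125.
term2 = 0.1225/0.8 = 0.153125.
chi^2 = 0.6125 + 0.153125 = 0.7656

0.7656


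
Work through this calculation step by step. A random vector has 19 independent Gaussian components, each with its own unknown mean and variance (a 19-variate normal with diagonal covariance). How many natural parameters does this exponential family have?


Exponential family dimension calculation:
Each univariate normal has two natural parameters (mu/sigma^2 and -1/(2 sigma^2)).
With 19 independent components, dim = 2 * 19 = 38.

38


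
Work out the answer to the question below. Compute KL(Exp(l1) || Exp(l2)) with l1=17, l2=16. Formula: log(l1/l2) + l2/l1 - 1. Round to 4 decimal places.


KL divergence for exponential family:
KL = log(l1/l2) + l2/l1 - 1.
log(17/16) = 0.060625.
16/17 = 0.941176.
KL = 0.060625 + 0.941176 - 1 = 0.0018

0.0018


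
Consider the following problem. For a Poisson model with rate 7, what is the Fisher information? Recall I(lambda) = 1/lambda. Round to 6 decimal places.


Fisher information for Poisson: I(lambda) = 1/lambda.
lambda = 7.
I(lambda) = 1/7 = 0.142857

0.142857


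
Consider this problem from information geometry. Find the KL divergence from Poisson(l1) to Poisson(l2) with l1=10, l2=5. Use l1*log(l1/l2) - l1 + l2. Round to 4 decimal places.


KL divergence for Poisson:
KL = l1*log(l1/l2) - l1 + l2.
l1 = 10, l2 = 5.
log(10/5) = 0.693147.
l1*log(l1/l2) = 10 * 0.693147 = 6.931472.
KL = 6.931472 - 10 + 5 = 1.9315

1.9315


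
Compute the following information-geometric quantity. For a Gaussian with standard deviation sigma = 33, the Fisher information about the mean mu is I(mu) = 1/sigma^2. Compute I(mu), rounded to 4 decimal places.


The Fisher information for the mean of a normal distribution is I(mu) = 1/sigma^2.
sigma = 33, so sigma^2 = 1089.
I(mu) = 1/1089 = 0.0009

0.0009


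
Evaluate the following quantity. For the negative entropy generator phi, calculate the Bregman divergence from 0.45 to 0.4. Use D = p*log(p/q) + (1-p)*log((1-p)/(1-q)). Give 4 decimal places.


Bregman divergence with negative entropy generator:
D = p*log(p/q) + (1-p)*log((1-p)/(1-q)).
p = 0.45, q = 0.4.
p*log(p/q) = 0.45*log(0.45/0.4) = 0.053002.
(1-p)*log((1-p)/(1-q)) = 0.55*log(0.55/0.6) = -0.047856.
D = 0.053002 + -0.047856 = 0.0051

0.0051


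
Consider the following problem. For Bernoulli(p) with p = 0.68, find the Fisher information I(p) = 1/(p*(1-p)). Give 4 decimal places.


For Bernoulli(p), Fisher information is I(p) = 1/(p*(1-p)).
p = 0.68, 1-p = 0.32.
p*(1-p) = 0.2176.
I(p) = 1/0.2176 = 4.5956

4.5956


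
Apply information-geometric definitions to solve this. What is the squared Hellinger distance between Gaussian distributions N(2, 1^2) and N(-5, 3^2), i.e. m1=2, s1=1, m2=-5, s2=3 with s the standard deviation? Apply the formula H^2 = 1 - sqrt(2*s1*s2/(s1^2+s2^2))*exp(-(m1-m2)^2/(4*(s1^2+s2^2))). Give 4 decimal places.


Squared Hellinger distance for Gaussians:
H^2 = 1 - sqrt(2*s1*s2/(s1^2+s2^2)) * exp(-(m1-m2)^2/(4*(s1^2+s2^2))).
s1^2 = 1, s2^2 = 9, s1^2+s2^2 = 10.
sqrt(2*1*3/(10)) = 0.774597.
(m1-m2)^2 = (7)^2 = 49.
exp(-49/(4*10)) = exp(-1.225) = 0.293758.
H^2 = 1 - 0.774597*0.293758 = 0.7725

0.7725


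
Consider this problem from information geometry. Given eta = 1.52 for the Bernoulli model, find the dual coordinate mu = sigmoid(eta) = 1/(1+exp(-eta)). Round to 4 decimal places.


Dual coordinate (expectation parameter) for Bernoulli:
mu = 1/(1+exp(-eta)).
eta = 1.52.
exp(-eta) = exp(-1.52) = 0.218712.
mu = 1/(1+0.218712) = 0.8205

0.8205


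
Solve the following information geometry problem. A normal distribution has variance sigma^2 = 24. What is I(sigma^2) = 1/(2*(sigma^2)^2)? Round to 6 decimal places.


Fisher information for variance: I(sigma^2) = 1/(2*sigma^4).
sigma^2 = 24, so sigma^4 = 576.
I = 1/(2*576) = 1/1152 = 0.000868

0.000868


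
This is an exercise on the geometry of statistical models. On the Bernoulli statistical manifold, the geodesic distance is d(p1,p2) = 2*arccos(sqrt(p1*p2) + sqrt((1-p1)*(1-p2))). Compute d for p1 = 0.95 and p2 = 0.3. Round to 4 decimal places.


Geodesic distance on Bernoulli manifold:
d(p1,p2) = 2*arccos(sqrt(p1*p2) + sqrt((1-p1)*(1-p2))).
sqrt(p1*p2) = sqrt(0.95*0.3) = 0.533854.
sqrt((1-p1)*(1-p2)) = sqrt(0.05*0.7) = 0.187083.
arg = 0.533854 + 0.187083 = 0.720937.
d = 2*arccos(0.720937) = 1.5313

1.5313


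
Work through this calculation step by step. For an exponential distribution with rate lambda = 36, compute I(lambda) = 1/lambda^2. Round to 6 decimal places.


Fisher information for exponential: I(lambda) = 1/lambda^2.
lambda = 36, lambda^2 = 1296.
I = 1/1296 = 0.000772

0.000772


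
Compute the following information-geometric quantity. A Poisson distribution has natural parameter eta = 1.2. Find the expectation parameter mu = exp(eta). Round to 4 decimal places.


Expectation parameter for Poisson exponential family:
mu = exp(eta).
eta = 1.2.
mu = exp(1.2) = 3.3201

3.3201


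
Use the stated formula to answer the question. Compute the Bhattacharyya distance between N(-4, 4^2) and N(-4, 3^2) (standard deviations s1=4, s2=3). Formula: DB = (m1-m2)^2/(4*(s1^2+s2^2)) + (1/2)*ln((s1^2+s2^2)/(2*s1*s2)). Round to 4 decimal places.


Bhattacharyya distance between two Gaussians:
DB = (m1-m2)^2/(4*(s1^2+s2^2)) + (1/2)*ln((s1^2+s2^2)/(2*s1*s2)).
(m1-m2)^2 = (0)^2 = 0.
s1^2+s2^2 = 16 + 9 = 25.
term1 = 0/100 = 0.0.
term2 = 0.5*ln(25/24.0) = 0.020411.
DB = 0.0 + 0.020411 = 0.0204

0.0204


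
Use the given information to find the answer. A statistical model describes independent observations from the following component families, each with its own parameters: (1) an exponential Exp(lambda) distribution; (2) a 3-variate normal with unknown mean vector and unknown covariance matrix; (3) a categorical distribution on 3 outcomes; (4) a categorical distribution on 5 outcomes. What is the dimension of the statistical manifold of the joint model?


The dimension of a statistical manifold equals the number of free
(independent) real parameters of the model. For a product of independent
blocks the parameter counts add.
- exponential (lambda): 1.
- 3-variate normal: 3 (mean) + 3*4/2 = 6 (symmetric covariance) = 9.
- categorical on 3 outcomes (probabilities sum to 1): 3-1 = 2.
- categorical on 5 outcomes (probabilities sum to 1): 5-1 = 4.
Total = 1 + 9 + 2 + 4 = 16.
Dimension = 16

16


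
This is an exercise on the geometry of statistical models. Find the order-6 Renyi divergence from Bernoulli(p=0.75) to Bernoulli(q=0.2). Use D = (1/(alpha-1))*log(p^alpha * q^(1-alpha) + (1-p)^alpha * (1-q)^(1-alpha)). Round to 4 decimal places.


Renyi divergence of order alpha between Bernoulli distributions:
D = (1/(alpha-1))*log(p^alpha * q^(1-alpha) + (1-p)^alpha * (1-q)^(1-alpha)).
alpha = 6, p = 0.75, q = 0.2.
p^alpha * q^(1-alpha) = 0.75^6 * 0.2^-5 = 556.182861.
(1-p)^alpha * (1-q)^(1-alpha) = 0.25^6 * 0.8^-5 = 0.000745.
sum = 556.182861 + 0.000745 = 556.183606.
D = (1/5)*log(556.183606) = 1.2642

1.2642
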